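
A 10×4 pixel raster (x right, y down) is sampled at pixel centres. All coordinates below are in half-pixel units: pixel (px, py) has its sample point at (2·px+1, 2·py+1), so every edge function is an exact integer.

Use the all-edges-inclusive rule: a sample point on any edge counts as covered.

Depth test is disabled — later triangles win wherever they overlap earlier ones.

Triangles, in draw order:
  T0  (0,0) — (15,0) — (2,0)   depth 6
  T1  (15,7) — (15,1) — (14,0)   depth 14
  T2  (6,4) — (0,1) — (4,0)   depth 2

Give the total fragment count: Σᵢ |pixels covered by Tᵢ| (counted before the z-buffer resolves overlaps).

T0:
  degenerate (2·area = 0) — covers nothing
T1:
  2·area = 6  (B↔C swapped to make it positive)
  edge (15, 7)→(14, 0): d=(-1,-7) inclusive
  edge (14, 0)→(15, 1): d=(1,1) inclusive
  edge (15, 1)→(15, 7): d=(0,6) inclusive
    (7,0)@(15, 1): e=[6,0,0] → X  [on edge]
    (8,0)@(17, 1): e=[20,-2,-12] → .
    (7,1)@(15, 3): e=[4,2,0] → X  [on edge]
    (8,1)@(17, 3): e=[18,0,-12] → .  [on edge]
    (7,2)@(15, 5): e=[2,4,0] → X  [on edge]
    (8,2)@(17, 5): e=[16,2,-12] → .
    (9,2)@(19, 5): e=[30,0,-24] → .  [on edge]
    (7,3)@(15, 7): e=[0,6,0] → X  [on edge]
    (8,3)@(17, 7): e=[14,4,-12] → .
  covered (4 px):
    . . . . . . . X . .
    . . . . . . . X . .
    . . . . . . . X . .
    . . . . . . . X . .
T2:
  2·area = 18
  edge (6, 4)→(0, 1): d=(-6,-3) inclusive
  edge (0, 1)→(4, 0): d=(4,-1) inclusive
  edge (4, 0)→(6, 4): d=(2,4) inclusive
    (0,0)@(1, 1): e=[3,1,14] → X
    (1,0)@(3, 1): e=[9,3,6] → X
    (2,0)@(5, 1): e=[15,5,-2] → .
    (0,1)@(1, 3): e=[-9,9,18] → .
    (1,1)@(3, 3): e=[-3,11,10] → .
    (2,1)@(5, 3): e=[3,13,2] → X
    (3,1)@(7, 3): e=[9,15,-6] → .
    (2,2)@(5, 5): e=[-9,21,6] → .
  covered (3 px):
    X X . . . . . . . .
    . . X . . . . . . .
    . . . . . . . . . .
    . . . . . . . . . .

Result: 7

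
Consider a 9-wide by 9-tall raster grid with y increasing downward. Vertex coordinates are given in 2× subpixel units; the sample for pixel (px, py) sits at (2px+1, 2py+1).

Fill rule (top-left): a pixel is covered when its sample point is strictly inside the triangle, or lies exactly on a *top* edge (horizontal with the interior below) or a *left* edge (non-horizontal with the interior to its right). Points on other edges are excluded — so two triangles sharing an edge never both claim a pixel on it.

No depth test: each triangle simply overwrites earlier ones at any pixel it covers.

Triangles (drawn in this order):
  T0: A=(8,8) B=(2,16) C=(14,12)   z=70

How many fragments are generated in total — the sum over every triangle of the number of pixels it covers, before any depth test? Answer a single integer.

T0:
  2·area = 72  (B↔C swapped to make it positive)
  edge (8, 8)→(14, 12): d=(6,4) right/bottom  bias=-1
  edge (14, 12)→(2, 16): d=(-12,4) right/bottom  bias=-1
  edge (2, 16)→(8, 8): d=(6,-8) top-left  bias=+0
    (4,4)@(9, 9): e=[2,56,14] → █
    (5,4)@(11, 9): e=[-6,48,30] → ·
    (3,5)@(7, 11): e=[22,40,10] → █
    (5,5)@(11, 11): e=[6,24,42] → █
    (6,5)@(13, 11): e=[-2,16,58] → ·
    (8,5)@(17, 11): e=[-18,0,90] → ·  [on edge]
    (2,6)@(5, 13): e=[42,24,6] → █
    (5,6)@(11, 13): e=[18,0,54] → ·  [on edge]
    (1,7)@(3, 15): e=[62,8,2] → █
    (2,7)@(5, 15): e=[54,0,18] → ·  [on edge]
    (3,7)@(7, 15): e=[46,-8,34] → ·
    (4,7)@(9, 15): e=[38,-16,50] → ·
  covered (8 px):
    · · · · · · · · ·
    · · · · · · · · ·
    · · · · · · · · ·
    · · · · · · · · ·
    · · · · █ · · · ·
    · · · █ █ █ · · ·
    · · █ █ █ · · · ·
    · █ · · · · · · ·
    · · · · · · · · ·

Final: 8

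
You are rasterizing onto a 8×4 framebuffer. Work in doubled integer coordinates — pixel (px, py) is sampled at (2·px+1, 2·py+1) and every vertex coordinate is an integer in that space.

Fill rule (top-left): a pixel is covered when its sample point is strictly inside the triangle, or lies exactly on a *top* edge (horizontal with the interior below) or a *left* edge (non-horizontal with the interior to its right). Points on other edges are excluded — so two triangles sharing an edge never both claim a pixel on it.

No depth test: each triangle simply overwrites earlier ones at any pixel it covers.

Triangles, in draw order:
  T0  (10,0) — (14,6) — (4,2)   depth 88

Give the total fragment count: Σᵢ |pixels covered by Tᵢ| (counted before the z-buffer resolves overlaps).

T0:
  2·area = 44
  edge (10, 0)→(14, 6): d=(4,6) right/bottom  bias=-1
  edge (14, 6)→(4, 2): d=(-10,-4) top-left  bias=+0
  edge (4, 2)→(10, 0): d=(6,-2) top-left  bias=+0
    (3,0)@(7, 1): e=[22,22,0] → #  [on edge]
    (4,0)@(9, 1): e=[10,30,4] → #
    (5,0)@(11, 1): e=[-2,38,8] → ·
    (0,1)@(1, 3): e=[66,-22,0] → ·  [on edge]
    (3,1)@(7, 3): e=[30,2,12] → #
    (5,1)@(11, 3): e=[6,18,20] → #
    (6,1)@(13, 3): e=[-6,26,24] → ·
    (3,2)@(7, 5): e=[38,-18,24] → ·
    (4,2)@(9, 5): e=[26,-10,28] → ·
    (5,2)@(11, 5): e=[14,-2,32] → ·
    (6,2)@(13, 5): e=[2,6,36] → #
    (7,2)@(15, 5): e=[-10,14,40] → ·
  covered (6 px):
    · · · # # · · ·
    · · · # # # · ·
    · · · · · · # ·
    · · · · · · · ·

Final: 6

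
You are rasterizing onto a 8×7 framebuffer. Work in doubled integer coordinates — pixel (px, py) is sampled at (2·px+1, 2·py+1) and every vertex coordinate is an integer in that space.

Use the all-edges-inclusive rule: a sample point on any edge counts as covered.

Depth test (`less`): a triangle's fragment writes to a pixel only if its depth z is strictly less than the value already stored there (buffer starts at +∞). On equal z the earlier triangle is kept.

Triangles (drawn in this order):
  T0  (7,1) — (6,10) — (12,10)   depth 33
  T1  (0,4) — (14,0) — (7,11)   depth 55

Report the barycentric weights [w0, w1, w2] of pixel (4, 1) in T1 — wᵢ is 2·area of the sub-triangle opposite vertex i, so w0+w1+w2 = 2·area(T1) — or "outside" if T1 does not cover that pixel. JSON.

T0:
  2·area = 54  (B↔C swapped to make it positive)
  edge (7, 1)→(12, 10): d=(5,9) inclusive
  edge (12, 10)→(6, 10): d=(-6,0) inclusive
  edge (6, 10)→(7, 1): d=(1,-9) inclusive
    (3,0)@(7, 1): e=[0,54,0] → #  [on edge]
    (4,0)@(9, 1): e=[-18,54,18] → ·
    (3,1)@(7, 3): e=[10,42,2] → #
    (4,1)@(9, 3): e=[-8,42,20] → ·
    (3,2)@(7, 5): e=[20,30,4] → #
    (4,2)@(9, 5): e=[2,30,22] → #
    (5,2)@(11, 5): e=[-16,30,40] → ·
    (3,3)@(7, 7): e=[30,18,6] → #
    (5,3)@(11, 7): e=[-6,18,42] → ·
    (3,4)@(7, 9): e=[40,6,8] → #
    (5,4)@(11, 9): e=[4,6,44] → #
    (6,4)@(13, 9): e=[-14,6,62] → ·
  covered (9 px):
    · · · # · · · ·
    · · · # · · · ·
    · · · # # · · ·
    · · · # # · · ·
    · · · # # # · ·
    · · · · · · · ·
    · · · · · · · ·
T1:
  2·area = 126
  edge (0, 4)→(14, 0): d=(14,-4) inclusive
  edge (14, 0)→(7, 11): d=(-7,11) inclusive
  edge (7, 11)→(0, 4): d=(-7,-7) inclusive
    (5,0)@(11, 1): e=[2,26,98] → #
    (6,0)@(13, 1): e=[10,4,112] → #
    (7,0)@(15, 1): e=[18,-18,126] → ·
    (2,1)@(5, 3): e=[6,78,42] → #
    (3,1)@(7, 3): e=[14,56,56] → #
    (4,1)@(9, 3): e=[22,34,70] → #
    (6,1)@(13, 3): e=[38,-10,98] → ·
    (0,2)@(1, 5): e=[18,108,0] → #  [on edge]
    (1,2)@(3, 5): e=[26,86,14] → #
    (5,2)@(11, 5): e=[58,-2,70] → ·
    (0,3)@(1, 7): e=[46,94,-14] → ·
    (1,3)@(3, 7): e=[54,72,0] → #  [on edge]
    (2,4)@(5, 9): e=[90,36,0] → #  [on edge]
    (3,5)@(7, 11): e=[126,0,0] → #  [on edge]
    (4,6)@(9, 13): e=[162,-36,0] → ·  [on edge]
  covered (18 px):
    · · · · · # # ·
    · · # # # # · ·
    # # # # # · · ·
    · # # # # · · ·
    · · # # · · · ·
    · · · # · · · ·
    · · · · · · · ·

Final: [34,70,22]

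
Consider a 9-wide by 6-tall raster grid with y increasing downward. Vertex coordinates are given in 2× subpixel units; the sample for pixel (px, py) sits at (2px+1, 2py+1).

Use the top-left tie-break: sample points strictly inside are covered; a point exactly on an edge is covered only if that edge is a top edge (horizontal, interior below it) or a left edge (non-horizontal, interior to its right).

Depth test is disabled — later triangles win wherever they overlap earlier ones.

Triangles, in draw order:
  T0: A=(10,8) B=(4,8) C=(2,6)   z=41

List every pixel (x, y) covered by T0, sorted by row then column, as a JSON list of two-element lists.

T0:
  2·area = 12
  edge (10, 8)→(4, 8): d=(-6,0) right/bottom  bias=-1
  edge (4, 8)→(2, 6): d=(-2,-2) top-left  bias=+0
  edge (2, 6)→(10, 8): d=(8,2) right/bottom  bias=-1
    (0,2)@(1, 5): e=[18,0,-6] → .  [on edge]
    (1,3)@(3, 7): e=[6,0,6] → X  [on edge]
    (2,3)@(5, 7): e=[6,4,2] → X
    (3,3)@(7, 7): e=[6,8,-2] → .
    (1,4)@(3, 9): e=[-6,-4,22] → .
    (2,4)@(5, 9): e=[-6,0,18] → .  [on edge]
    (3,5)@(7, 11): e=[-18,0,30] → .  [on edge]
  covered (2 px):
    . . . . . . . . .
    . . . . . . . . .
    . . . . . . . . .
    . X X . . . . . .
    . . . . . . . . .
    . . . . . . . . .

Result: [[1,3],[2,3]]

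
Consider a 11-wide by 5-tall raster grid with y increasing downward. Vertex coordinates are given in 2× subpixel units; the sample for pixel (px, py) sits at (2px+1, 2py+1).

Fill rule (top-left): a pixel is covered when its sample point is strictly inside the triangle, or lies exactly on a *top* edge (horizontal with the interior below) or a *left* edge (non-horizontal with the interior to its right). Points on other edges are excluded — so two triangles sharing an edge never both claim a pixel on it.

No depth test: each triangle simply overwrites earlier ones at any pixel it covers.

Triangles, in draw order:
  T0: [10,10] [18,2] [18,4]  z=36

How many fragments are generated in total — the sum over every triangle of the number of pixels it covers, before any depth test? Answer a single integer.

T0:
  2·area = 16
  edge (10, 10)→(18, 2): d=(8,-8) top-left  bias=+0
  edge (18, 2)→(18, 4): d=(0,2) right/bottom  bias=-1
  edge (18, 4)→(10, 10): d=(-8,6) right/bottom  bias=-1
    (9,0)@(19, 1): e=[0,-2,18] → .  [on edge]
    (8,1)@(17, 3): e=[0,2,14] → X  [on edge]
    (9,1)@(19, 3): e=[16,-2,2] → .
    (7,2)@(15, 5): e=[0,6,10] → X  [on edge]
    (8,2)@(17, 5): e=[16,2,-2] → .
    (6,3)@(13, 7): e=[0,10,6] → X  [on edge]
    (7,3)@(15, 7): e=[16,6,-6] → .
    (5,4)@(11, 9): e=[0,14,2] → X  [on edge]
    (6,4)@(13, 9): e=[16,10,-10] → .
  covered (4 px):
    . . . . . . . . . . .
    . . . . . . . . X . .
    . . . . . . . X . . .
    . . . . . . X . . . .
    . . . . . X . . . . .

Result: 4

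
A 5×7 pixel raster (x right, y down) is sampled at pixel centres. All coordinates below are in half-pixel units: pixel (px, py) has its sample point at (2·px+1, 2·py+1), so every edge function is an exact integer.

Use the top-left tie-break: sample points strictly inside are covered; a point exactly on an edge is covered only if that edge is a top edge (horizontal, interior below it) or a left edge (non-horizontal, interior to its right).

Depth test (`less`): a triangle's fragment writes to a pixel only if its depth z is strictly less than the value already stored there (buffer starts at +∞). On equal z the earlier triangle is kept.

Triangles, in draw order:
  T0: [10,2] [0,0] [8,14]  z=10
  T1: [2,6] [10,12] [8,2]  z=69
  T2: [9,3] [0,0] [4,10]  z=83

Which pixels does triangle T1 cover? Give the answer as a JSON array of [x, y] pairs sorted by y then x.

T0:
  2·area = 124  (B↔C swapped to make it positive)
  edge (10, 2)→(8, 14): d=(-2,12) right/bottom  bias=-1
  edge (8, 14)→(0, 0): d=(-8,-14) top-left  bias=+0
  edge (0, 0)→(10, 2): d=(10,2) right/bottom  bias=-1
    (0,0)@(1, 1): e=[110,6,8] → #
    (1,0)@(3, 1): e=[86,34,4] → #
    (2,0)@(5, 1): e=[62,62,0] → ·  [on edge]
    (0,1)@(1, 3): e=[106,-10,28] → ·
    (1,1)@(3, 3): e=[82,18,24] → #
    (2,1)@(5, 3): e=[58,46,20] → #
    (3,1)@(7, 3): e=[34,74,16] → #
    (4,1)@(9, 3): e=[10,102,12] → #
    (1,2)@(3, 5): e=[78,2,44] → #
    (1,3)@(3, 7): e=[74,-14,64] → ·
    (2,3)@(5, 7): e=[50,14,60] → #
    (2,4)@(5, 9): e=[46,-2,80] → ·
  covered (15 px):
    # # · · ·
    · # # # #
    · # # # #
    · · # # #
    · · · # ·
    · · · # ·
    · · · · ·
T1:
  2·area = 68  (B↔C swapped to make it positive)
  edge (2, 6)→(8, 2): d=(6,-4) top-left  bias=+0
  edge (8, 2)→(10, 12): d=(2,10) right/bottom  bias=-1
  edge (10, 12)→(2, 6): d=(-8,-6) top-left  bias=+0
    (3,1)@(7, 3): e=[2,12,54] → #
    (4,1)@(9, 3): e=[10,-8,66] → ·
    (2,2)@(5, 5): e=[6,36,26] → #
    (4,2)@(9, 5): e=[22,-4,50] → ·
    (2,3)@(5, 7): e=[18,40,10] → #
    (4,3)@(9, 7): e=[34,0,34] → ·  [on edge]
    (2,4)@(5, 9): e=[30,44,-6] → ·
    (3,4)@(7, 9): e=[38,24,6] → #
    (4,4)@(9, 9): e=[46,4,18] → #
    (3,5)@(7, 11): e=[50,28,-10] → ·
    (4,5)@(9, 11): e=[58,8,2] → #
    (4,6)@(9, 13): e=[70,12,-14] → ·
  covered (8 px):
    · · · · ·
    · · · # ·
    · · # # ·
    · · # # ·
    · · · # #
    · · · · #
    · · · · ·
T2:
  2·area = 78  (B↔C swapped to make it positive)
  edge (9, 3)→(4, 10): d=(-5,7) right/bottom  bias=-1
  edge (4, 10)→(0, 0): d=(-4,-10) top-left  bias=+0
  edge (0, 0)→(9, 3): d=(9,3) right/bottom  bias=-1
    (0,0)@(1, 1): e=[66,6,6] → #
    (1,0)@(3, 1): e=[52,26,0] → ·  [on edge]
    (0,1)@(1, 3): e=[56,-2,24] → ·
    (1,1)@(3, 3): e=[42,18,18] → #
    (2,1)@(5, 3): e=[28,38,12] → #
    (3,1)@(7, 3): e=[14,58,6] → #
    (4,1)@(9, 3): e=[0,78,0] → ·  [on edge]
    (1,2)@(3, 5): e=[32,10,36] → #
    (4,2)@(9, 5): e=[-10,70,18] → ·
    (1,3)@(3, 7): e=[22,2,54] → #
    (3,3)@(7, 7): e=[-6,42,42] → ·
    (1,4)@(3, 9): e=[12,-6,72] → ·
  covered (9 px):
    # · · · ·
    · # # # ·
    · # # # ·
    · # # · ·
    · · · · ·
    · · · · ·
    · · · · ·

Result: [[3,1],[2,2],[3,2],[2,3],[3,3],[3,4],[4,4],[4,5]]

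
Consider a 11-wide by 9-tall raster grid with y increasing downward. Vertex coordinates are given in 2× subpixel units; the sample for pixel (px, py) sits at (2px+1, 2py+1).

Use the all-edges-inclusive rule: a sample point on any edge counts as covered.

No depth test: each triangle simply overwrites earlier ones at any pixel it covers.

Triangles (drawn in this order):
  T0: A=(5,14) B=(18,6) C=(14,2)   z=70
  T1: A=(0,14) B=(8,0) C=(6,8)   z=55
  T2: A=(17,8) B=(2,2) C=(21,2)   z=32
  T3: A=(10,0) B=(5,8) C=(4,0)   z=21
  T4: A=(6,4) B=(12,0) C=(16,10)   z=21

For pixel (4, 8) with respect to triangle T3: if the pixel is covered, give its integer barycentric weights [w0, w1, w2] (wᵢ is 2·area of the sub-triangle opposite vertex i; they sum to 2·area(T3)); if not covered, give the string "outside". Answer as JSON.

T0:
  2·area = 84  (B↔C swapped to make it positive)
  edge (5, 14)→(14, 2): d=(9,-12) inclusive
  edge (14, 2)→(18, 6): d=(4,4) inclusive
  edge (18, 6)→(5, 14): d=(-13,8) inclusive
    (6,0)@(13, 1): e=[-21,0,105] → ·  [on edge]
    (7,1)@(15, 3): e=[21,0,63] → #  [on edge]
    (8,1)@(17, 3): e=[45,-8,47] → ·
    (6,2)@(13, 5): e=[15,16,53] → #
    (8,2)@(17, 5): e=[63,0,21] → #  [on edge]
    (9,2)@(19, 5): e=[87,-8,5] → ·
    (5,3)@(11, 7): e=[9,32,43] → #
    (8,3)@(17, 7): e=[81,8,-5] → ·
    (9,3)@(19, 7): e=[105,0,-21] → ·  [on edge]
    (4,4)@(9, 9): e=[3,48,33] → #
    (7,4)@(15, 9): e=[75,24,-15] → ·
    (10,4)@(21, 9): e=[147,0,-63] → ·  [on edge]
  covered (11 px):
    · · · · · · · · · · ·
    · · · · · · · # · · ·
    · · · · · · # # # · ·
    · · · · · # # # · · ·
    · · · · # # # · · · ·
    · · · · # · · · · · ·
    · · · · · · · · · · ·
    · · · · · · · · · · ·
    · · · · · · · · · · ·
T1:
  2·area = 36
  edge (0, 14)→(8, 0): d=(8,-14) inclusive
  edge (8, 0)→(6, 8): d=(-2,8) inclusive
  edge (6, 8)→(0, 14): d=(-6,6) inclusive
    (6,0)@(13, 1): e=[78,-42,0] → ·  [on edge]
    (3,1)@(7, 3): e=[10,2,24] → #
    (4,1)@(9, 3): e=[38,-14,12] → ·
    (5,1)@(11, 3): e=[66,-30,0] → ·  [on edge]
    (3,2)@(7, 5): e=[26,-2,12] → ·
    (4,2)@(9, 5): e=[54,-18,0] → ·  [on edge]
    (2,3)@(5, 7): e=[14,10,12] → #
    (3,3)@(7, 7): e=[42,-6,0] → ·  [on edge]
    (1,4)@(3, 9): e=[2,22,12] → #
    (2,4)@(5, 9): e=[30,6,0] → #  [on edge]
    (3,4)@(7, 9): e=[58,-10,-12] → ·
    (1,5)@(3, 11): e=[18,18,0] → #  [on edge]
    (0,6)@(1, 13): e=[6,30,0] → #  [on edge]
  covered (6 px):
    · · · · · · · · · · ·
    · · · # · · · · · · ·
    · · · · · · · · · · ·
    · · # · · · · · · · ·
    · # # · · · · · · · ·
    · # · · · · · · · · ·
    # · · · · · · · · · ·
    · · · · · · · · · · ·
    · · · · · · · · · · ·
T2:
  2·area = 114
  edge (17, 8)→(2, 2): d=(-15,-6) inclusive
  edge (2, 2)→(21, 2): d=(19,0) inclusive
  edge (21, 2)→(17, 8): d=(-4,6) inclusive
    (2,1)@(5, 3): e=[3,19,92] → #
    (3,1)@(7, 3): e=[15,19,80] → #
    (4,1)@(9, 3): e=[27,19,68] → #
    (5,1)@(11, 3): e=[39,19,56] → #
    (6,1)@(13, 3): e=[51,19,44] → #
    (7,1)@(15, 3): e=[63,19,32] → #
    (8,1)@(17, 3): e=[75,19,20] → #
    (9,1)@(19, 3): e=[87,19,8] → #
    (10,1)@(21, 3): e=[99,19,-4] → ·
    (2,2)@(5, 5): e=[-27,57,84] → ·
    (3,2)@(7, 5): e=[-15,57,72] → ·
    (4,2)@(9, 5): e=[-3,57,60] → ·
    (9,2)@(19, 5): e=[57,57,0] → #  [on edge]
    (7,5)@(15, 11): e=[-57,171,0] → ·  [on edge]
    (5,8)@(11, 17): e=[-171,285,0] → ·  [on edge]
  covered (15 px):
    · · · · · · · · · · ·
    · · # # # # # # # # ·
    · · · · · # # # # # ·
    · · · · · · · # # · ·
    · · · · · · · · · · ·
    · · · · · · · · · · ·
    · · · · · · · · · · ·
    · · · · · · · · · · ·
    · · · · · · · · · · ·
T3:
  2·area = 48
  edge (10, 0)→(5, 8): d=(-5,8) inclusive
  edge (5, 8)→(4, 0): d=(-1,-8) inclusive
  edge (4, 0)→(10, 0): d=(6,0) inclusive
    (2,0)@(5, 1): e=[35,7,6] → #
    (3,0)@(7, 1): e=[19,23,6] → #
    (4,0)@(9, 1): e=[3,39,6] → #
    (5,0)@(11, 1): e=[-13,55,6] → ·
    (2,1)@(5, 3): e=[25,5,18] → #
    (4,1)@(9, 3): e=[-7,37,18] → ·
    (2,2)@(5, 5): e=[15,3,30] → #
    (3,2)@(7, 5): e=[-1,19,30] → ·
    (2,3)@(5, 7): e=[5,1,42] → #
    (3,3)@(7, 7): e=[-11,17,42] → ·
    (2,4)@(5, 9): e=[-5,-1,54] → ·
  covered (7 px):
    · · # # # · · · · · ·
    · · # # · · · · · · ·
    · · # · · · · · · · ·
    · · # · · · · · · · ·
    · · · · · · · · · · ·
    · · · · · · · · · · ·
    · · · · · · · · · · ·
    · · · · · · · · · · ·
    · · · · · · · · · · ·
T4:
  2·area = 76
  edge (6, 4)→(12, 0): d=(6,-4) inclusive
  edge (12, 0)→(16, 10): d=(4,10) inclusive
  edge (16, 10)→(6, 4): d=(-10,-6) inclusive
    (0,0)@(1, 1): e=[-38,114,0] → ·  [on edge]
    (5,0)@(11, 1): e=[2,14,60] → #
    (6,0)@(13, 1): e=[10,-6,72] → ·
    (4,1)@(9, 3): e=[6,42,28] → #
    (6,1)@(13, 3): e=[22,2,52] → #
    (7,1)@(15, 3): e=[30,-18,64] → ·
    (4,2)@(9, 5): e=[18,50,8] → #
    (7,2)@(15, 5): e=[42,-10,44] → ·
    (4,3)@(9, 7): e=[30,58,-12] → ·
    (5,3)@(11, 7): e=[38,38,0] → #  [on edge]
    (7,3)@(15, 7): e=[54,-2,24] → ·
    (5,4)@(11, 9): e=[50,46,-20] → ·
    (10,6)@(21, 13): e=[114,-38,0] → ·  [on edge]
  covered (10 px):
    · · · · · # · · · · ·
    · · · · # # # · · · ·
    · · · · # # # · · · ·
    · · · · · # # · · · ·
    · · · · · · · # · · ·
    · · · · · · · · · · ·
    · · · · · · · · · · ·
    · · · · · · · · · · ·
    · · · · · · · · · · ·

Answer: "outside"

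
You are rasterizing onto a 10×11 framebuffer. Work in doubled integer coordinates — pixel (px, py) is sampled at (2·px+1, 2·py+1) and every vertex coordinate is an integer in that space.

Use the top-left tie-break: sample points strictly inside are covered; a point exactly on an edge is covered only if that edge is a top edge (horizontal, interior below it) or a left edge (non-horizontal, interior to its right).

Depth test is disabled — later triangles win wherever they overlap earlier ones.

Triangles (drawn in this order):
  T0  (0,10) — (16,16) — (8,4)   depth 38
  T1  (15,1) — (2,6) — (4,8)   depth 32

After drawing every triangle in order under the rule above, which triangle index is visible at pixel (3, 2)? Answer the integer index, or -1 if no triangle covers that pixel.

T0:
  2·area = 144  (B↔C swapped to make it positive)
  edge (0, 10)→(8, 4): d=(8,-6) top-left  bias=+0
  edge (8, 4)→(16, 16): d=(8,12) right/bottom  bias=-1
  edge (16, 16)→(0, 10): d=(-16,-6) top-left  bias=+0
    (3,2)@(7, 5): e=[2,20,122] → X
    (4,2)@(9, 5): e=[14,-4,134] → .
    (2,3)@(5, 7): e=[6,60,78] → X
    (4,3)@(9, 7): e=[30,12,102] → X
    (5,3)@(11, 7): e=[42,-12,114] → .
    (1,4)@(3, 9): e=[10,100,34] → X
    (5,4)@(11, 9): e=[58,4,82] → X
    (6,4)@(13, 9): e=[70,-20,94] → .
    (1,5)@(3, 11): e=[26,116,2] → X
    (6,5)@(13, 11): e=[86,-4,62] → .
    (1,6)@(3, 13): e=[42,132,-30] → .
    (2,6)@(5, 13): e=[54,108,-18] → .
  covered (18 px):
    . . . . . . . . . .
    . . . . . . . . . .
    . . . X . . . . . .
    . . X X X . . . . .
    . X X X X X . . . .
    . X X X X X . . . .
    . . . . X X X . . .
    . . . . . . . X . .
    . . . . . . . . . .
    . . . . . . . . . .
    . . . . . . . . . .
T1:
  2·area = 36  (B↔C swapped to make it positive)
  edge (15, 1)→(4, 8): d=(-11,7) right/bottom  bias=-1
  edge (4, 8)→(2, 6): d=(-2,-2) top-left  bias=+0
  edge (2, 6)→(15, 1): d=(13,-5) top-left  bias=+0
    (7,0)@(15, 1): e=[0,36,0] → .  [on edge]
    (5,1)@(11, 3): e=[6,24,6] → X
    (6,1)@(13, 3): e=[-8,28,16] → .
    (0,2)@(1, 5): e=[54,0,-18] → .  [on edge]
    (2,2)@(5, 5): e=[26,8,2] → X
    (3,2)@(7, 5): e=[12,12,12] → X
    (4,2)@(9, 5): e=[-2,16,22] → .
    (5,2)@(11, 5): e=[-16,20,32] → .
    (1,3)@(3, 7): e=[18,0,18] → X  [on edge]
    (3,3)@(7, 7): e=[-10,8,38] → .
    (1,4)@(3, 9): e=[-4,-4,44] → .
    (2,4)@(5, 9): e=[-18,0,54] → .  [on edge]
    (3,5)@(7, 11): e=[-54,0,90] → .  [on edge]
    (4,6)@(9, 13): e=[-90,0,126] → .  [on edge]
    (5,7)@(11, 15): e=[-126,0,162] → .  [on edge]
    (6,8)@(13, 17): e=[-162,0,198] → .  [on edge]
    (7,9)@(15, 19): e=[-198,0,234] → .  [on edge]
    (8,10)@(17, 21): e=[-234,0,270] → .  [on edge]
  covered (5 px):
    . . . . . . . . . .
    . . . . . X . . . .
    . . X X . . . . . .
    . X X . . . . . . .
    . . . . . . . . . .
    . . . . . . . . . .
    . . . . . . . . . .
    . . . . . . . . . .
    . . . . . . . . . .
    . . . . . . . . . .
    . . . . . . . . . .

Z-buffer (winner per pixel, '.' = empty):
  . . . . . . . . . .
  . . . . . 1 . . . .
  . . 1 1 . . . . . .
  . 1 1 0 0 . . . . .
  . 0 0 0 0 0 . . . .
  . 0 0 0 0 0 . . . .
  . . . . 0 0 0 . . .
  . . . . . . . 0 . .
  . . . . . . . . . .
  . . . . . . . . . .
  . . . . . . . . . .

Final: 1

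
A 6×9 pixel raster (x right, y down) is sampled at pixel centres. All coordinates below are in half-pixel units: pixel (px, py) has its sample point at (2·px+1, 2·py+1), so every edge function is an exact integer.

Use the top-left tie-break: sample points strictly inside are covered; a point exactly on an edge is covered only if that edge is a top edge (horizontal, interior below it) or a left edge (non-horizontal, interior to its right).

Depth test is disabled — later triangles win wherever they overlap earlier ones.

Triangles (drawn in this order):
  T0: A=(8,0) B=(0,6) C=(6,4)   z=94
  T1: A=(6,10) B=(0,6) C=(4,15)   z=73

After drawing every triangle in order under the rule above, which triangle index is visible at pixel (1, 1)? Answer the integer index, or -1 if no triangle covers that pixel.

T0:
  2·area = 20  (B↔C swapped to make it positive)
  edge (8, 0)→(6, 4): d=(-2,4) right/bottom  bias=-1
  edge (6, 4)→(0, 6): d=(-6,2) right/bottom  bias=-1
  edge (0, 6)→(8, 0): d=(8,-6) top-left  bias=+0
    (3,0)@(7, 1): e=[2,16,2] → █
    (4,0)@(9, 1): e=[-6,12,14] → ·
    (2,1)@(5, 3): e=[6,8,6] → █
    (3,1)@(7, 3): e=[-2,4,18] → ·
    (4,1)@(9, 3): e=[-10,0,30] → ·  [on edge]
    (1,2)@(3, 5): e=[10,0,10] → ·  [on edge]
    (2,2)@(5, 5): e=[2,-4,22] → ·
  covered (2 px):
    · · · █ · ·
    · · █ · · ·
    · · · · · ·
    · · · · · ·
    · · · · · ·
    · · · · · ·
    · · · · · ·
    · · · · · ·
    · · · · · ·
T1:
  2·area = 38  (B↔C swapped to make it positive)
  edge (6, 10)→(4, 15): d=(-2,5) right/bottom  bias=-1
  edge (4, 15)→(0, 6): d=(-4,-9) top-left  bias=+0
  edge (0, 6)→(6, 10): d=(6,4) right/bottom  bias=-1
    (0,3)@(1, 7): e=[31,5,2] → █
    (1,3)@(3, 7): e=[21,23,-6] → ·
    (0,4)@(1, 9): e=[27,-3,14] → ·
    (1,4)@(3, 9): e=[17,15,6] → █
    (2,4)@(5, 9): e=[7,33,-2] → ·
    (1,5)@(3, 11): e=[13,7,18] → █
    (2,5)@(5, 11): e=[3,25,10] → █
    (3,5)@(7, 11): e=[-7,43,2] → ·
    (1,6)@(3, 13): e=[9,-1,30] → ·
    (2,6)@(5, 13): e=[-1,17,22] → ·
  covered (4 px):
    · · · · · ·
    · · · · · ·
    · · · · · ·
    █ · · · · ·
    · █ · · · ·
    · █ █ · · ·
    · · · · · ·
    · · · · · ·
    · · · · · ·

Z-buffer (winner per pixel, '.' = empty):
  . . . 0 . .
  . . 0 . . .
  . . . . . .
  1 . . . . .
  . 1 . . . .
  . 1 1 . . .
  . . . . . .
  . . . . . .
  . . . . . .

Final: -1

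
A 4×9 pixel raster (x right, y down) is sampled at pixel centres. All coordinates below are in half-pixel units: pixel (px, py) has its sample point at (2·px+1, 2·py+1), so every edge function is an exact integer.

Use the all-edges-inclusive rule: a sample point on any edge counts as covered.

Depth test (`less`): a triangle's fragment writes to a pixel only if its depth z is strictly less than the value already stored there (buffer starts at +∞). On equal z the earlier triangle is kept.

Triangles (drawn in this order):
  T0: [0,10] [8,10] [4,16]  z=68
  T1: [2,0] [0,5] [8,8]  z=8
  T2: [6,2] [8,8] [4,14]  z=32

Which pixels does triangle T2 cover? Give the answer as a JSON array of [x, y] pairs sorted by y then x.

T0:
  2·area = 48
  edge (0, 10)→(8, 10): d=(8,0) inclusive
  edge (8, 10)→(4, 16): d=(-4,6) inclusive
  edge (4, 16)→(0, 10): d=(-4,-6) inclusive
    (0,5)@(1, 11): e=[8,38,2] → X
    (1,5)@(3, 11): e=[8,26,14] → X
    (2,5)@(5, 11): e=[8,14,26] → X
    (3,5)@(7, 11): e=[8,2,38] → X
    (0,6)@(1, 13): e=[24,30,-6] → .
    (1,6)@(3, 13): e=[24,18,6] → X
    (3,6)@(7, 13): e=[24,-6,30] → .
    (1,7)@(3, 15): e=[40,10,-2] → .
    (2,7)@(5, 15): e=[40,-2,10] → .
  covered (6 px):
    . . . .
    . . . .
    . . . .
    . . . .
    . . . .
    X X X X
    . X X .
    . . . .
    . . . .
T1:
  2·area = 46  (B↔C swapped to make it positive)
  edge (2, 0)→(8, 8): d=(6,8) inclusive
  edge (8, 8)→(0, 5): d=(-8,-3) inclusive
  edge (0, 5)→(2, 0): d=(2,-5) inclusive
    (0,1)@(1, 3): e=[26,19,1] → X
    (1,1)@(3, 3): e=[10,25,11] → X
    (2,1)@(5, 3): e=[-6,31,21] → .
    (0,2)@(1, 5): e=[38,3,5] → X
    (2,2)@(5, 5): e=[6,15,25] → X
    (3,2)@(7, 5): e=[-10,21,35] → .
    (0,3)@(1, 7): e=[50,-13,9] → .
    (1,3)@(3, 7): e=[34,-7,19] → .
    (2,3)@(5, 7): e=[18,-1,29] → .
    (3,3)@(7, 7): e=[2,5,39] → X
    (3,4)@(7, 9): e=[14,-11,43] → .
  covered (6 px):
    . . . .
    X X . .
    X X X .
    . . . X
    . . . .
    . . . .
    . . . .
    . . . .
    . . . .
T2:
  2·area = 36
  edge (6, 2)→(8, 8): d=(2,6) inclusive
  edge (8, 8)→(4, 14): d=(-4,6) inclusive
  edge (4, 14)→(6, 2): d=(2,-12) inclusive
    (3,2)@(7, 5): e=[0,18,18] → X  [on edge]
    (3,3)@(7, 7): e=[4,10,22] → X
    (2,4)@(5, 9): e=[20,14,2] → X
    (2,5)@(5, 11): e=[24,6,6] → X
    (3,5)@(7, 11): e=[12,-6,30] → .
    (2,6)@(5, 13): e=[28,-2,10] → .
  covered (5 px):
    . . . .
    . . . .
    . . . X
    . . . X
    . . X X
    . . X .
    . . . .
    . . . .
    . . . .

Result: [[3,2],[3,3],[2,4],[3,4],[2,5]]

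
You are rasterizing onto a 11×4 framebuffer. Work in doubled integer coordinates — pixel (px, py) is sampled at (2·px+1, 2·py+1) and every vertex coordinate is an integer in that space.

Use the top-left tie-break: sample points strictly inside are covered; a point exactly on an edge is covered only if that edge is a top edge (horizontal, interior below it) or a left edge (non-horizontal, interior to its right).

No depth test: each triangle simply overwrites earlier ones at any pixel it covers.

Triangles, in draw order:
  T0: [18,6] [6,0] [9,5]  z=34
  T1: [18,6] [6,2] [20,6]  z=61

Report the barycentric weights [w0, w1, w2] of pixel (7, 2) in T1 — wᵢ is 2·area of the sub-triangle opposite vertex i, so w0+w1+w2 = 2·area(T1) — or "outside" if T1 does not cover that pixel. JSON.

T0:
  2·area = 42  (B↔C swapped to make it positive)
  edge (18, 6)→(9, 5): d=(-9,-1) top-left  bias=+0
  edge (9, 5)→(6, 0): d=(-3,-5) top-left  bias=+0
  edge (6, 0)→(18, 6): d=(12,6) right/bottom  bias=-1
    (3,0)@(7, 1): e=[34,2,6] → X
    (4,0)@(9, 1): e=[36,12,-6] → .
    (3,1)@(7, 3): e=[16,-4,30] → .
    (4,1)@(9, 3): e=[18,6,18] → X
    (5,1)@(11, 3): e=[20,16,6] → X
    (6,1)@(13, 3): e=[22,26,-6] → .
    (4,2)@(9, 5): e=[0,0,42] → X  [on edge]
    (6,2)@(13, 5): e=[4,20,18] → X
    (7,2)@(15, 5): e=[6,30,6] → X
    (8,2)@(17, 5): e=[8,40,-6] → .
    (4,3)@(9, 7): e=[-18,-6,66] → .
    (5,3)@(11, 7): e=[-16,4,54] → .
  covered (7 px):
    . . . X . . . . . . .
    . . . . X X . . . . .
    . . . . X X X X . . .
    . . . . . . . . . . .
T1:
  2·area = 8
  edge (18, 6)→(6, 2): d=(-12,-4) top-left  bias=+0
  edge (6, 2)→(20, 6): d=(14,4) right/bottom  bias=-1
  edge (20, 6)→(18, 6): d=(-2,0) right/bottom  bias=-1
    (1,0)@(3, 1): e=[0,-2,10] → .  [on edge]
    (4,1)@(9, 3): e=[0,2,6] → X  [on edge]
    (5,1)@(11, 3): e=[8,-6,6] → .
    (4,2)@(9, 5): e=[-24,30,2] → .
    (7,2)@(15, 5): e=[0,6,2] → X  [on edge]
    (8,2)@(17, 5): e=[8,-2,2] → .
    (7,3)@(15, 7): e=[-24,34,-2] → .
    (10,3)@(21, 7): e=[0,10,-2] → .  [on edge]
  covered (2 px):
    . . . . . . . . . . .
    . . . . X . . . . . .
    . . . . . . . X . . .
    . . . . . . . . . . .

Answer: [6,2,0]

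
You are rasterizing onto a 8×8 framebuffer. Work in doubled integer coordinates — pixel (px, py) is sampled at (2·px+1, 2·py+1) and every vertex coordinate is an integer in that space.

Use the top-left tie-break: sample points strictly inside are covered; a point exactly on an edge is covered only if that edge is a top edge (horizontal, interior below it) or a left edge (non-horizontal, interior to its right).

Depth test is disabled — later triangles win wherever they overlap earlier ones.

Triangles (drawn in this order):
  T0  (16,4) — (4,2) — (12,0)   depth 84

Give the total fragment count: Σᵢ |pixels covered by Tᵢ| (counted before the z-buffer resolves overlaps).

T0:
  2·area = 40
  edge (16, 4)→(4, 2): d=(-12,-2) top-left  bias=+0
  edge (4, 2)→(12, 0): d=(8,-2) top-left  bias=+0
  edge (12, 0)→(16, 4): d=(4,4) right/bottom  bias=-1
    (4,0)@(9, 1): e=[22,2,16] → X
    (5,0)@(11, 1): e=[26,6,8] → X
    (6,0)@(13, 1): e=[30,10,0] → .  [on edge]
    (4,1)@(9, 3): e=[-2,18,24] → .
    (5,1)@(11, 3): e=[2,22,16] → X
    (6,1)@(13, 3): e=[6,26,8] → X
    (7,1)@(15, 3): e=[10,30,0] → .  [on edge]
    (5,2)@(11, 5): e=[-22,38,24] → .
    (6,2)@(13, 5): e=[-18,42,16] → .
  covered (4 px):
    . . . . X X . .
    . . . . . X X .
    . . . . . . . .
    . . . . . . . .
    . . . . . . . .
    . . . . . . . .
    . . . . . . . .
    . . . . . . . .

Result: 4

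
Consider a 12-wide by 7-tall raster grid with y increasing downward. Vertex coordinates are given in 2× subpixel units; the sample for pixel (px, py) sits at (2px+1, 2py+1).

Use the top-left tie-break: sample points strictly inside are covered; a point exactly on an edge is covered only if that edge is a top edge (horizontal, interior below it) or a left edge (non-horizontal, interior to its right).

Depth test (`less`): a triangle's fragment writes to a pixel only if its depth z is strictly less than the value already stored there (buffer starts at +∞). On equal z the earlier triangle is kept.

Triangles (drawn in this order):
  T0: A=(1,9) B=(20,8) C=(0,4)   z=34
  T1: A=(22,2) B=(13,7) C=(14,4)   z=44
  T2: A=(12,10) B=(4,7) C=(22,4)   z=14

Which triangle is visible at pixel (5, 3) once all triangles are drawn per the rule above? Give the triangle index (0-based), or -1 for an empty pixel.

T0:
  2·area = 96  (B↔C swapped to make it positive)
  edge (1, 9)→(0, 4): d=(-1,-5) top-left  bias=+0
  edge (0, 4)→(20, 8): d=(20,4) right/bottom  bias=-1
  edge (20, 8)→(1, 9): d=(-19,1) right/bottom  bias=-1
    (0,2)@(1, 5): e=[4,16,76] → #
    (1,2)@(3, 5): e=[14,8,74] → #
    (2,2)@(5, 5): e=[24,0,72] → ·  [on edge]
    (0,3)@(1, 7): e=[2,56,38] → #
    (2,3)@(5, 7): e=[22,40,34] → #
    (3,3)@(7, 7): e=[32,32,32] → #
    (4,3)@(9, 7): e=[42,24,30] → #
    (5,3)@(11, 7): e=[52,16,28] → #
    (6,3)@(13, 7): e=[62,8,26] → #
    (7,3)@(15, 7): e=[72,0,24] → ·  [on edge]
    (0,4)@(1, 9): e=[0,96,0] → ·  [on edge]
    (1,4)@(3, 9): e=[10,88,-2] → ·
  covered (9 px):
    · · · · · · · · · · · ·
    · · · · · · · · · · · ·
    # # · · · · · · · · · ·
    # # # # # # # · · · · ·
    · · · · · · · · · · · ·
    · · · · · · · · · · · ·
    · · · · · · · · · · · ·
T1:
  2·area = 22
  edge (22, 2)→(13, 7): d=(-9,5) right/bottom  bias=-1
  edge (13, 7)→(14, 4): d=(1,-3) top-left  bias=+0
  edge (14, 4)→(22, 2): d=(8,-2) top-left  bias=+0
    (7,0)@(15, 1): e=[44,0,-22] → ·  [on edge]
    (9,1)@(19, 3): e=[6,14,2] → #
    (10,1)@(21, 3): e=[-4,20,6] → ·
    (7,2)@(15, 5): e=[8,4,10] → #
    (8,2)@(17, 5): e=[-2,10,14] → ·
    (9,2)@(19, 5): e=[-12,16,18] → ·
    (6,3)@(13, 7): e=[0,0,22] → ·  [on edge]
    (7,3)@(15, 7): e=[-10,6,26] → ·
    (5,6)@(11, 13): e=[-44,0,66] → ·  [on edge]
  covered (2 px):
    · · · · · · · · · · · ·
    · · · · · · · · · # · ·
    · · · · · · · # · · · ·
    · · · · · · · · · · · ·
    · · · · · · · · · · · ·
    · · · · · · · · · · · ·
    · · · · · · · · · · · ·
T2:
  2·area = 78
  edge (12, 10)→(4, 7): d=(-8,-3) top-left  bias=+0
  edge (4, 7)→(22, 4): d=(18,-3) top-left  bias=+0
  edge (22, 4)→(12, 10): d=(-10,6) right/bottom  bias=-1
    (8,2)@(17, 5): e=[55,3,20] → #
    (9,2)@(19, 5): e=[61,9,8] → #
    (10,2)@(21, 5): e=[67,15,-4] → ·
    (2,3)@(5, 7): e=[3,3,72] → #
    (3,3)@(7, 7): e=[9,9,60] → #
    (4,3)@(9, 7): e=[15,15,48] → #
    (5,3)@(11, 7): e=[21,21,36] → #
    (6,3)@(13, 7): e=[27,27,24] → #
    (7,3)@(15, 7): e=[33,33,12] → #
    (8,3)@(17, 7): e=[39,39,0] → ·  [on edge]
    (9,3)@(19, 7): e=[45,45,-12] → ·
    (2,4)@(5, 9): e=[-13,39,52] → ·
    (3,6)@(7, 13): e=[-39,117,0] → ·  [on edge]
  covered (10 px):
    · · · · · · · · · · · ·
    · · · · · · · · · · · ·
    · · · · · · · · # # · ·
    · · # # # # # # · · · ·
    · · · · · # # · · · · ·
    · · · · · · · · · · · ·
    · · · · · · · · · · · ·

Z-buffer (winner per pixel, '.' = empty):
  . . . . . . . . . . . .
  . . . . . . . . . 1 . .
  0 0 . . . . . 1 2 2 . .
  0 0 2 2 2 2 2 2 . . . .
  . . . . . 2 2 . . . . .
  . . . . . . . . . . . .
  . . . . . . . . . . . .

Answer: 2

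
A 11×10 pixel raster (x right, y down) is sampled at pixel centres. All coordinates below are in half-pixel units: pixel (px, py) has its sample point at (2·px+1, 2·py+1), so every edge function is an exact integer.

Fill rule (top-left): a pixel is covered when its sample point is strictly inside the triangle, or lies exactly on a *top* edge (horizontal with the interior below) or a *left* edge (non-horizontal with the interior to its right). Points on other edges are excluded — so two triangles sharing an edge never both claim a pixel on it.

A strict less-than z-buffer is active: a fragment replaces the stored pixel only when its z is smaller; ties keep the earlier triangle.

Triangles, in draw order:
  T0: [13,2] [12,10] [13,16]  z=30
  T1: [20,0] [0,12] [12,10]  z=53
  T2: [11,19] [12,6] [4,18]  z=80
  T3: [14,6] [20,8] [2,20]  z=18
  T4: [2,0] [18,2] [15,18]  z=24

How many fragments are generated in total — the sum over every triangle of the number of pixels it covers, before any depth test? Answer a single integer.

T0:
  2·area = 14  (B↔C swapped to make it positive)
  edge (13, 2)→(13, 16): d=(0,14) right/bottom  bias=-1
  edge (13, 16)→(12, 10): d=(-1,-6) top-left  bias=+0
  edge (12, 10)→(13, 2): d=(1,-8) top-left  bias=+0
    (6,0)@(13, 1): e=[0,15,-1] → .  [on edge]
    (6,1)@(13, 3): e=[0,13,1] → .  [on edge]
    (6,2)@(13, 5): e=[0,11,3] → .  [on edge]
    (6,3)@(13, 7): e=[0,9,5] → .  [on edge]
    (6,4)@(13, 9): e=[0,7,7] → .  [on edge]
    (6,5)@(13, 11): e=[0,5,9] → .  [on edge]
    (6,6)@(13, 13): e=[0,3,11] → .  [on edge]
    (6,7)@(13, 15): e=[0,1,13] → .  [on edge]
    (6,8)@(13, 17): e=[0,-1,15] → .  [on edge]
    (6,9)@(13, 19): e=[0,-3,17] → .  [on edge]
  covered (0 px):
    . . . . . . . . . . .
    . . . . . . . . . . .
    . . . . . . . . . . .
    . . . . . . . . . . .
    . . . . . . . . . . .
    . . . . . . . . . . .
    . . . . . . . . . . .
    . . . . . . . . . . .
    . . . . . . . . . . .
    . . . . . . . . . . .
T1:
  2·area = 104  (B↔C swapped to make it positive)
  edge (20, 0)→(12, 10): d=(-8,10) right/bottom  bias=-1
  edge (12, 10)→(0, 12): d=(-12,2) right/bottom  bias=-1
  edge (0, 12)→(20, 0): d=(20,-12) top-left  bias=+0
    (9,0)@(19, 1): e=[2,94,8] → X
    (10,0)@(21, 1): e=[-18,90,32] → .
    (7,1)@(15, 3): e=[26,78,0] → X  [on edge]
    (8,1)@(17, 3): e=[6,74,24] → X
    (9,1)@(19, 3): e=[-14,70,48] → .
    (6,2)@(13, 5): e=[30,58,16] → X
    (8,2)@(17, 5): e=[-10,50,64] → .
    (4,3)@(9, 7): e=[54,42,8] → X
    (5,3)@(11, 7): e=[34,38,32] → X
    (7,3)@(15, 7): e=[-6,30,80] → .
    (2,4)@(5, 9): e=[78,26,0] → X  [on edge]
    (3,4)@(7, 9): e=[58,22,24] → X
  covered (14 px):
    . . . . . . . . . X .
    . . . . . . . X X . .
    . . . . . . X X . . .
    . . . . X X X . . . .
    . . X X X X . . . . .
    . X X . . . . . . . .
    . . . . . . . . . . .
    . . . . . . . . . . .
    . . . . . . . . . . .
    . . . . . . . . . . .
T2:
  2·area = 92  (B↔C swapped to make it positive)
  edge (11, 19)→(4, 18): d=(-7,-1) top-left  bias=+0
  edge (4, 18)→(12, 6): d=(8,-12) top-left  bias=+0
  edge (12, 6)→(11, 19): d=(-1,13) right/bottom  bias=-1
    (5,4)@(11, 9): e=[70,12,10] → X
    (6,4)@(13, 9): e=[72,36,-16] → .
    (4,5)@(9, 11): e=[54,4,34] → X
    (6,5)@(13, 11): e=[58,52,-18] → .
    (4,6)@(9, 13): e=[40,20,32] → X
    (6,6)@(13, 13): e=[44,68,-20] → .
    (3,7)@(7, 15): e=[24,12,56] → X
    (6,7)@(13, 15): e=[30,84,-22] → .
    (2,8)@(5, 17): e=[8,4,80] → X
    (6,8)@(13, 17): e=[16,100,-24] → .
    (2,9)@(5, 19): e=[-6,20,78] → .
    (3,9)@(7, 19): e=[-4,44,52] → .
    (5,9)@(11, 19): e=[0,92,0] → .  [on edge]
  covered (12 px):
    . . . . . . . . . . .
    . . . . . . . . . . .
    . . . . . . . . . . .
    . . . . . . . . . . .
    . . . . . X . . . . .
    . . . . X X . . . . .
    . . . . X X . . . . .
    . . . X X X . . . . .
    . . X X X X . . . . .
    . . . . . . . . . . .
T3:
  2·area = 108
  edge (14, 6)→(20, 8): d=(6,2) right/bottom  bias=-1
  edge (20, 8)→(2, 20): d=(-18,12) right/bottom  bias=-1
  edge (2, 20)→(14, 6): d=(12,-14) top-left  bias=+0
    (2,1)@(5, 3): e=[0,270,-162] → .  [on edge]
    (5,2)@(11, 5): e=[0,162,-54] → .  [on edge]
    (7,3)@(15, 7): e=[4,78,26] → X
    (8,3)@(17, 7): e=[0,54,54] → .  [on edge]
    (6,4)@(13, 9): e=[20,66,22] → X
    (8,4)@(17, 9): e=[12,18,78] → X
    (9,4)@(19, 9): e=[8,-6,106] → .
    (5,5)@(11, 11): e=[36,54,18] → X
    (8,5)@(17, 11): e=[24,-18,102] → .
    (4,6)@(9, 13): e=[52,42,14] → X
    (6,6)@(13, 13): e=[44,-6,70] → .
    (7,6)@(15, 13): e=[40,-30,98] → .
  covered (13 px):
    . . . . . . . . . . .
    . . . . . . . . . . .
    . . . . . . . . . . .
    . . . . . . . X . . .
    . . . . . . X X X . .
    . . . . . X X X . . .
    . . . . X X . . . . .
    . . . X X . . . . . .
    . . X . . . . . . . .
    . X . . . . . . . . .
T4:
  2·area = 262
  edge (2, 0)→(18, 2): d=(16,2) right/bottom  bias=-1
  edge (18, 2)→(15, 18): d=(-3,16) right/bottom  bias=-1
  edge (15, 18)→(2, 0): d=(-13,-18) top-left  bias=+0
    (1,0)@(3, 1): e=[14,243,5] → X
    (2,0)@(5, 1): e=[10,211,41] → X
    (3,0)@(7, 1): e=[6,179,77] → X
    (4,0)@(9, 1): e=[2,147,113] → X
    (5,0)@(11, 1): e=[-2,115,149] → .
    (1,1)@(3, 3): e=[46,237,-21] → .
    (2,1)@(5, 3): e=[42,205,15] → X
    (5,1)@(11, 3): e=[30,109,123] → X
    (6,1)@(13, 3): e=[26,77,159] → X
    (7,1)@(15, 3): e=[22,45,195] → X
    (8,1)@(17, 3): e=[18,13,231] → X
    (9,1)@(19, 3): e=[14,-19,267] → .
  covered (34 px):
    . X X X X . . . . . .
    . . X X X X X X X . .
    . . . X X X X X X . .
    . . . . X X X X X . .
    . . . . X X X X . . .
    . . . . . X X X . . .
    . . . . . . X X . . .
    . . . . . . X X . . .
    . . . . . . . X . . .
    . . . . . . . . . . .

Answer: 73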